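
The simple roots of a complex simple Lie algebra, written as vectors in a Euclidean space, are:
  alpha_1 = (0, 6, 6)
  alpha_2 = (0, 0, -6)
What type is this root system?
B_2

Compute the Cartan integers a_ij = 2(alpha_i, alpha_j)/(alpha_j, alpha_j); the resulting 2x2 Cartan matrix is
[[2, -2], [-1, 2]].
The roots have two lengths (squared-length ratio 2:1); the short ones are alpha_{2}. The associated Dynkin diagram is a chain of 2 nodes with a double edge at one end; the terminal node there is the unique short simple root (B_2), so the type is B_2 (the algebra so(5)).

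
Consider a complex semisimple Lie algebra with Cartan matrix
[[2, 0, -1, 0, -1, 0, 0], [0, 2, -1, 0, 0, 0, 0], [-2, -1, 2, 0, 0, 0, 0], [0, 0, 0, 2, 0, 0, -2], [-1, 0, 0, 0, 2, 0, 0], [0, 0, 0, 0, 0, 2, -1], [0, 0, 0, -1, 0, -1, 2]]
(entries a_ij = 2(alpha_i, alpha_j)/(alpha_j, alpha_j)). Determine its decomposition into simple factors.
C_3 (sp(6)) + F_4

The diagram associated to this matrix has two connected components: the simple roots {alpha_4, alpha_6, alpha_7} form a chain of 3 nodes with a double edge at one end; the terminal node there is the unique long simple root (C_3), and {alpha_1, alpha_2, alpha_3, alpha_5} form a chain of 4 nodes with a double edge between the middle two (F_4). A semisimple Lie algebra decomposes uniquely as the direct sum of simple ideals, one per connected component of its Dynkin diagram, so g ≅ C_3 ⊕ F_4 (dimension 21 + 52 = 73).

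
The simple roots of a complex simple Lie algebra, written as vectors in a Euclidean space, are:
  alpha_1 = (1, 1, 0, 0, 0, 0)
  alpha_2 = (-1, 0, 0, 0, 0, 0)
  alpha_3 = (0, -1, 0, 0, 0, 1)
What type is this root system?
Compute the Cartan integers a_ij = 2(alpha_i, alpha_j)/(alpha_j, alpha_j); the resulting 3x3 Cartan matrix is
[[2, -2, -1], [-1, 2, 0], [-1, 0, 2]].
The roots have two lengths (squared-length ratio 2:1); the short ones are alpha_{2}. The associated Dynkin diagram is a chain of 3 nodes with a double edge at one end; the terminal node there is the unique short simple root (B_3), so the type is B_3 (the algebra so(7)).

B_3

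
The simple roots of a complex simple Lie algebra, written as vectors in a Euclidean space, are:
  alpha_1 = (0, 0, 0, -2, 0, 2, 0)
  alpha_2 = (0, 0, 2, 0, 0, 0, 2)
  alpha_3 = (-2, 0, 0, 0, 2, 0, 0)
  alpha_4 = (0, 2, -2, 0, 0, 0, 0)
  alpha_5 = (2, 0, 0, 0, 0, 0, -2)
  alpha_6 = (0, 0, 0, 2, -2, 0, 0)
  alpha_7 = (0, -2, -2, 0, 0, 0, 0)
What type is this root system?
Compute the Cartan integers a_ij = 2(alpha_i, alpha_j)/(alpha_j, alpha_j); the resulting 7x7 Cartan matrix is
[[2, 0, 0, 0, 0, -1, 0], [0, 2, 0, -1, -1, 0, -1], [0, 0, 2, 0, -1, -1, 0], [0, -1, 0, 2, 0, 0, 0], [0, -1, -1, 0, 2, 0, 0], [-1, 0, -1, 0, 0, 2, 0], [0, -1, 0, 0, 0, 0, 2]].
All simple roots have the same length, so the diagram is simply laced. The associated Dynkin diagram is a chain of 5 nodes with a fork of two nodes at one end (D_7), so the type is D_7 (the algebra so(14)).

type D_7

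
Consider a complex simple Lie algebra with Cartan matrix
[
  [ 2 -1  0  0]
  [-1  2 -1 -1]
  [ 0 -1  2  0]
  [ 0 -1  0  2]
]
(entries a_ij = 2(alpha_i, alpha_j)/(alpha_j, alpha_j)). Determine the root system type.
type D_4

The matrix has rank 4 with 2's on the diagonal. Reading the off-diagonal entries as Dynkin edges (a single edge where a_ij = a_ji = -1; a double or triple edge where a_ij * a_ji = 2 or 3), the diagram is a chain of 2 nodes with a fork of two nodes at one end (D_4). One simple-root ordering that puts it in standard form is (alpha_1, alpha_2, alpha_4, alpha_3). So the algebra is type D_4, i.e. so(8).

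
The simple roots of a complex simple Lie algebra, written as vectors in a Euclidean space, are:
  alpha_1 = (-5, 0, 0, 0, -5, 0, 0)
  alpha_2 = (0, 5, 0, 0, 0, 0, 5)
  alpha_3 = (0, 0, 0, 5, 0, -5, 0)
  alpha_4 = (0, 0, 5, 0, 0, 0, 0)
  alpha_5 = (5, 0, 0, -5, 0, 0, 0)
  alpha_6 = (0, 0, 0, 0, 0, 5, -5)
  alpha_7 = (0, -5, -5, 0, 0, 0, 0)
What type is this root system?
B7

Compute the Cartan integers a_ij = 2(alpha_i, alpha_j)/(alpha_j, alpha_j); the resulting 7x7 Cartan matrix is
[[2, 0, 0, 0, -1, 0, 0], [0, 2, 0, 0, 0, -1, -1], [0, 0, 2, 0, -1, -1, 0], [0, 0, 0, 2, 0, 0, -1], [-1, 0, -1, 0, 2, 0, 0], [0, -1, -1, 0, 0, 2, 0], [0, -1, 0, -2, 0, 0, 2]].
The roots have two lengths (squared-length ratio 2:1); the short ones are alpha_{4}. The associated Dynkin diagram is a chain of 7 nodes with a double edge at one end; the terminal node there is the unique short simple root (B_7), so the type is B_7 (the algebra so(15)).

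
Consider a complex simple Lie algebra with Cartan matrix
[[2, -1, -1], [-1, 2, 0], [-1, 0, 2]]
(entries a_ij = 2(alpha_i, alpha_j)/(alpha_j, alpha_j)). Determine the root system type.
The matrix has rank 3 with 2's on the diagonal. Reading the off-diagonal entries as Dynkin edges (a single edge where a_ij = a_ji = -1; a double or triple edge where a_ij * a_ji = 2 or 3), the diagram is a chain of 3 nodes with single edges (A_3). One simple-root ordering that puts it in standard form is (alpha_2, alpha_1, alpha_3). So the algebra is type A_3, i.e. sl(4).

A_3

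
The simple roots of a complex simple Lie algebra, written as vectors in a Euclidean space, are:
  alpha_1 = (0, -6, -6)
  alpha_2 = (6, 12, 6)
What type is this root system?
Compute the Cartan integers a_ij = 2(alpha_i, alpha_j)/(alpha_j, alpha_j); the resulting 2x2 Cartan matrix is
[[2, -1], [-3, 2]].
The roots have two lengths (squared-length ratio 3:1); the short ones are alpha_{1}. The associated Dynkin diagram is two nodes joined by a triple edge (G_2), so the type is G_2.

type G_2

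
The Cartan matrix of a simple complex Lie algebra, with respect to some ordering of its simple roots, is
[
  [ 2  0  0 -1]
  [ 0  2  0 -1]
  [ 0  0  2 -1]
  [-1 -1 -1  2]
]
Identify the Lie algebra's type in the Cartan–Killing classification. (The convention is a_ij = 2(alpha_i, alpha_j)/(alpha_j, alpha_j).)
D_4 (so(8))

The matrix has rank 4 with 2's on the diagonal. Reading the off-diagonal entries as Dynkin edges (a single edge where a_ij = a_ji = -1; a double or triple edge where a_ij * a_ji = 2 or 3), the diagram is a chain of 2 nodes with a fork of two nodes at one end (D_4). One simple-root ordering that puts it in standard form is (alpha_1, alpha_4, alpha_3, alpha_2). So the algebra is type D_4, i.e. so(8).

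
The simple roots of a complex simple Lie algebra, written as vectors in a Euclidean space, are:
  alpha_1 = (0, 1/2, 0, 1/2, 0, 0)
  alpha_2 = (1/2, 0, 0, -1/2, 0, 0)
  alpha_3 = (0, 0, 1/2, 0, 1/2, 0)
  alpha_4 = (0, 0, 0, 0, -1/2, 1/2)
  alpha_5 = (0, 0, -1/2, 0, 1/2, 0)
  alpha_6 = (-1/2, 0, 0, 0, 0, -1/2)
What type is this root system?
Compute the Cartan integers a_ij = 2(alpha_i, alpha_j)/(alpha_j, alpha_j); the resulting 6x6 Cartan matrix is
[[2, -1, 0, 0, 0, 0], [-1, 2, 0, 0, 0, -1], [0, 0, 2, -1, 0, 0], [0, 0, -1, 2, -1, -1], [0, 0, 0, -1, 2, 0], [0, -1, 0, -1, 0, 2]].
All simple roots have the same length, so the diagram is simply laced. The associated Dynkin diagram is a chain of 4 nodes with a fork of two nodes at one end (D_6), so the type is D_6 (the algebra so(12)).

D_6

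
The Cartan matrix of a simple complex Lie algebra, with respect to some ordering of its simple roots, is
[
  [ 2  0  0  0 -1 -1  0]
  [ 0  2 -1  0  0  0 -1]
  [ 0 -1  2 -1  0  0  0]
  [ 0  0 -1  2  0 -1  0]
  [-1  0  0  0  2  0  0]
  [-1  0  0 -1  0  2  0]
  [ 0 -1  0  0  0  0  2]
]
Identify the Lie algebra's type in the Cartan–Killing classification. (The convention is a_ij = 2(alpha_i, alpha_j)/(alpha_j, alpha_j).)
A7

The matrix has rank 7 with 2's on the diagonal. Reading the off-diagonal entries as Dynkin edges (a single edge where a_ij = a_ji = -1; a double or triple edge where a_ij * a_ji = 2 or 3), the diagram is a chain of 7 nodes with single edges (A_7). One simple-root ordering that puts it in standard form is (alpha_5, alpha_1, alpha_6, alpha_4, alpha_3, alpha_2, alpha_7). So the algebra is type A_7, i.e. sl(8).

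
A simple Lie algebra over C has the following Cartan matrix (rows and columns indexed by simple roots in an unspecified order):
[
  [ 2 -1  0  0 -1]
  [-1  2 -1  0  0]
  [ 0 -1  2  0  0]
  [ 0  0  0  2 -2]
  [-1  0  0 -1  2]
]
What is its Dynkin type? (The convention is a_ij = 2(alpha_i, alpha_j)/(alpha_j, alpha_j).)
C_5 (sp(10))

The matrix has rank 5 with 2's on the diagonal. Reading the off-diagonal entries as Dynkin edges (a single edge where a_ij = a_ji = -1; a double or triple edge where a_ij * a_ji = 2 or 3), the diagram is a chain of 5 nodes with a double edge at one end; the terminal node there is the unique long simple root (C_5). One simple-root ordering that puts it in standard form is (alpha_3, alpha_2, alpha_1, alpha_5, alpha_4). So the algebra is type C_5, i.e. sp(10).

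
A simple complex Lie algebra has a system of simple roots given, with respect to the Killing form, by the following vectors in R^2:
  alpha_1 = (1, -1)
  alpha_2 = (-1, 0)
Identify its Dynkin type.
B2

Compute the Cartan integers a_ij = 2(alpha_i, alpha_j)/(alpha_j, alpha_j); the resulting 2x2 Cartan matrix is
[[2, -2], [-1, 2]].
The roots have two lengths (squared-length ratio 2:1); the short ones are alpha_{2}. The associated Dynkin diagram is a chain of 2 nodes with a double edge at one end; the terminal node there is the unique short simple root (B_2), so the type is B_2 (the algebra so(5)).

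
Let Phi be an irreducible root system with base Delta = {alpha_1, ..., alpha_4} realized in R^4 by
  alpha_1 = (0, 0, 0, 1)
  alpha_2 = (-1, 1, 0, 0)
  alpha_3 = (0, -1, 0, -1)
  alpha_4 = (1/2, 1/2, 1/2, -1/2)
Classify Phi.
Compute the Cartan integers a_ij = 2(alpha_i, alpha_j)/(alpha_j, alpha_j); the resulting 4x4 Cartan matrix is
[[2, 0, -1, -1], [0, 2, -1, 0], [-2, -1, 2, 0], [-1, 0, 0, 2]].
The roots have two lengths (squared-length ratio 2:1); the short ones are alpha_{1,4}. The associated Dynkin diagram is a chain of 4 nodes with a double edge between the middle two (F_4), so the type is F_4.

F4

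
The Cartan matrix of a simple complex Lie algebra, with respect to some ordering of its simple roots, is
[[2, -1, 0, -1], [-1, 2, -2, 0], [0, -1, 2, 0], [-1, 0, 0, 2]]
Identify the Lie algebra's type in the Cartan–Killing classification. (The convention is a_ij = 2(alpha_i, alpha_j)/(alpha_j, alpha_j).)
The matrix has rank 4 with 2's on the diagonal. Reading the off-diagonal entries as Dynkin edges (a single edge where a_ij = a_ji = -1; a double or triple edge where a_ij * a_ji = 2 or 3), the diagram is a chain of 4 nodes with a double edge at one end; the terminal node there is the unique short simple root (B_4). One simple-root ordering that puts it in standard form is (alpha_4, alpha_1, alpha_2, alpha_3). So the algebra is type B_4, i.e. so(9).

B_4 (so(9))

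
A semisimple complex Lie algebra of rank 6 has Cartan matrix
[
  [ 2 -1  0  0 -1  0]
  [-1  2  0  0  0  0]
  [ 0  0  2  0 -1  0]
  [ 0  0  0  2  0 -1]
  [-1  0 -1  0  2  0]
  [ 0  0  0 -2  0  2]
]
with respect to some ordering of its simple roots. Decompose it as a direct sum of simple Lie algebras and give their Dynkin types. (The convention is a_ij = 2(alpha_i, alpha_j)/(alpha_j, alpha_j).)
The diagram associated to this matrix has two connected components: the simple roots {alpha_1, alpha_2, alpha_3, alpha_5} form a chain of 4 nodes with single edges (A_4), and {alpha_4, alpha_6} form a chain of 2 nodes with a double edge at one end; the terminal node there is the unique short simple root (B_2). A semisimple Lie algebra decomposes uniquely as the direct sum of simple ideals, one per connected component of its Dynkin diagram, so g ≅ A_4 ⊕ B_2 (dimension 24 + 10 = 34).

A_4 (sl(5)) ⊕ B_2 (so(5))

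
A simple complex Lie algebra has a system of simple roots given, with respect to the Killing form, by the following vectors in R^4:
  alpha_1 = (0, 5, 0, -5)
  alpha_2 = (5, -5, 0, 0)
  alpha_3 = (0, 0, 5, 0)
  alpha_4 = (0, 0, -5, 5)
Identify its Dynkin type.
Compute the Cartan integers a_ij = 2(alpha_i, alpha_j)/(alpha_j, alpha_j); the resulting 4x4 Cartan matrix is
[[2, -1, 0, -1], [-1, 2, 0, 0], [0, 0, 2, -1], [-1, 0, -2, 2]].
The roots have two lengths (squared-length ratio 2:1); the short ones are alpha_{3}. The associated Dynkin diagram is a chain of 4 nodes with a double edge at one end; the terminal node there is the unique short simple root (B_4), so the type is B_4 (the algebra so(9)).

type B_4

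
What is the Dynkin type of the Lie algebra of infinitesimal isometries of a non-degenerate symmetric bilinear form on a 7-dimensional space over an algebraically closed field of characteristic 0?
type B_3

This is so(7) with 7 odd, which has dimension 7(7-1)/2 = 21 and rank (7-1)/2 = 3. In the classification of classical Lie algebras, the orthogonal algebra so(2n+1) in an odd number of variables has type B_n; here n = 3, so the Dynkin diagram is a chain of 3 nodes with a double edge at one end; the terminal node there is the unique short simple root (B_3). Hence the type is B_3.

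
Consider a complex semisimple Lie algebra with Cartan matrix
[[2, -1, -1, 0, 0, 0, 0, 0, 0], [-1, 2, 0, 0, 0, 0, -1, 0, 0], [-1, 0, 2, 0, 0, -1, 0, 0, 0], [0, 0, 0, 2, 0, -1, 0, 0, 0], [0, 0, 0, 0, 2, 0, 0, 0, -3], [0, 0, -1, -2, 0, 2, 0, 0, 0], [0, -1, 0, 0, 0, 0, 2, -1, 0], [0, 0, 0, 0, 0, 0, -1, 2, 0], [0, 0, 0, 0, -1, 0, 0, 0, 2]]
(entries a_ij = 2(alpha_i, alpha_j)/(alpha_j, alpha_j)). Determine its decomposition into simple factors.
B_7 (so(15)) + G_2

The diagram associated to this matrix has two connected components: the simple roots {alpha_1, alpha_2, alpha_3, alpha_4, alpha_6, alpha_7, alpha_8} form a chain of 7 nodes with a double edge at one end; the terminal node there is the unique short simple root (B_7), and {alpha_5, alpha_9} form two nodes joined by a triple edge (G_2). A semisimple Lie algebra decomposes uniquely as the direct sum of simple ideals, one per connected component of its Dynkin diagram, so g ≅ B_7 ⊕ G_2 (dimension 105 + 14 = 119).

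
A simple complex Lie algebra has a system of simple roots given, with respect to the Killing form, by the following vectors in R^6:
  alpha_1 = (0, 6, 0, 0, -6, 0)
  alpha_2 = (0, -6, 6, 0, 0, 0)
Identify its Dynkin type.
A2

Compute the Cartan integers a_ij = 2(alpha_i, alpha_j)/(alpha_j, alpha_j); the resulting 2x2 Cartan matrix is
[[2, -1], [-1, 2]].
All simple roots have the same length, so the diagram is simply laced. The associated Dynkin diagram is a chain of 2 nodes with single edges (A_2), so the type is A_2 (the algebra sl(3)).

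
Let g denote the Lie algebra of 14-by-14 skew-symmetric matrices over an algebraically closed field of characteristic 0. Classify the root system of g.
D_7

This is so(14) with 14 even, which has dimension 14(14-1)/2 = 91 and rank 14/2 = 7. In the classification of classical Lie algebras, the orthogonal algebra so(2n) in an even number of variables has type D_n; here n = 7, so the Dynkin diagram is a chain of 5 nodes with a fork of two nodes at one end (D_7). Hence the type is D_7.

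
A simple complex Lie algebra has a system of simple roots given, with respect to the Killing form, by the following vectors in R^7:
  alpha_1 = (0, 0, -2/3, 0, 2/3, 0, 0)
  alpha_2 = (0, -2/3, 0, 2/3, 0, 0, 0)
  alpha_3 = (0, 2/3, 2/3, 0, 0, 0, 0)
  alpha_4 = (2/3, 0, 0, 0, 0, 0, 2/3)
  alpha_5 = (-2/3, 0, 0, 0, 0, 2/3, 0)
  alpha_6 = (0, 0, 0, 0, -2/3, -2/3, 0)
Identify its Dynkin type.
A_6 (sl(7))

Compute the Cartan integers a_ij = 2(alpha_i, alpha_j)/(alpha_j, alpha_j); the resulting 6x6 Cartan matrix is
[[2, 0, -1, 0, 0, -1], [0, 2, -1, 0, 0, 0], [-1, -1, 2, 0, 0, 0], [0, 0, 0, 2, -1, 0], [0, 0, 0, -1, 2, -1], [-1, 0, 0, 0, -1, 2]].
All simple roots have the same length, so the diagram is simply laced. The associated Dynkin diagram is a chain of 6 nodes with single edges (A_6), so the type is A_6 (the algebra sl(7)).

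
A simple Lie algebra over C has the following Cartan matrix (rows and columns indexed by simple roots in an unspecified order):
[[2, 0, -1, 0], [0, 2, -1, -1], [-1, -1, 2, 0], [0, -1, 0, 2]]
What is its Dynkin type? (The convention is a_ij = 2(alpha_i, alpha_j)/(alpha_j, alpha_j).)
The matrix has rank 4 with 2's on the diagonal. Reading the off-diagonal entries as Dynkin edges (a single edge where a_ij = a_ji = -1; a double or triple edge where a_ij * a_ji = 2 or 3), the diagram is a chain of 4 nodes with single edges (A_4). One simple-root ordering that puts it in standard form is (alpha_4, alpha_2, alpha_3, alpha_1). So the algebra is type A_4, i.e. sl(5).

A_4 (sl(5))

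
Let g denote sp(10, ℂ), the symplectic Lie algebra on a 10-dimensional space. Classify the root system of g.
This is sp(10), which has dimension 10(10+1)/2 = 55 and rank 10/2 = 5. In the classification of classical Lie algebras, the symplectic algebra sp(2n) has type C_n; here n = 5, so the Dynkin diagram is a chain of 5 nodes with a double edge at one end; the terminal node there is the unique long simple root (C_5). Hence the type is C_5.

C_5 (sp(10))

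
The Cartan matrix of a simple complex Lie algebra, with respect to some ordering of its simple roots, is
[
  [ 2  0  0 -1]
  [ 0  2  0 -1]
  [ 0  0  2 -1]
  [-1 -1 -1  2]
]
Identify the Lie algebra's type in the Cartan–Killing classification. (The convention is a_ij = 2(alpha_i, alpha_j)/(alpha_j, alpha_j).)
The matrix has rank 4 with 2's on the diagonal. Reading the off-diagonal entries as Dynkin edges (a single edge where a_ij = a_ji = -1; a double or triple edge where a_ij * a_ji = 2 or 3), the diagram is a chain of 2 nodes with a fork of two nodes at one end (D_4). One simple-root ordering that puts it in standard form is (alpha_2, alpha_4, alpha_3, alpha_1). So the algebra is type D_4, i.e. so(8).

D_4 (so(8))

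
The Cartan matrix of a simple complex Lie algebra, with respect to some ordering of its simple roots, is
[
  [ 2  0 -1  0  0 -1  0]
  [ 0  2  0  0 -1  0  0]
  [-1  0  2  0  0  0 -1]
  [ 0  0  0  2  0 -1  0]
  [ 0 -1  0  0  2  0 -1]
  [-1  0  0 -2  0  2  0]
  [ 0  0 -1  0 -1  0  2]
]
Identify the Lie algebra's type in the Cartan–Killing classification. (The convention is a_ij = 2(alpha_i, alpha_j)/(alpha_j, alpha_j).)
The matrix has rank 7 with 2's on the diagonal. Reading the off-diagonal entries as Dynkin edges (a single edge where a_ij = a_ji = -1; a double or triple edge where a_ij * a_ji = 2 or 3), the diagram is a chain of 7 nodes with a double edge at one end; the terminal node there is the unique short simple root (B_7). One simple-root ordering that puts it in standard form is (alpha_2, alpha_5, alpha_7, alpha_3, alpha_1, alpha_6, alpha_4). So the algebra is type B_7, i.e. so(15).

B7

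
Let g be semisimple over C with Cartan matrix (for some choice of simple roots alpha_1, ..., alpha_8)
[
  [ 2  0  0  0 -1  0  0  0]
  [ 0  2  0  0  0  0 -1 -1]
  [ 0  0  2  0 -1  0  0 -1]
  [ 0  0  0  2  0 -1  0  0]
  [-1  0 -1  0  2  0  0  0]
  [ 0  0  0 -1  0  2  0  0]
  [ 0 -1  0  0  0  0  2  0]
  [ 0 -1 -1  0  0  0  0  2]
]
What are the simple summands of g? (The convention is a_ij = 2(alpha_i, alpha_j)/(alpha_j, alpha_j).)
A_2 (sl(3)) + A_6 (sl(7))

The diagram associated to this matrix has two connected components: the simple roots {alpha_4, alpha_6} form a chain of 2 nodes with single edges (A_2), and {alpha_1, alpha_2, alpha_3, alpha_5, alpha_7, alpha_8} form a chain of 6 nodes with single edges (A_6). A semisimple Lie algebra decomposes uniquely as the direct sum of simple ideals, one per connected component of its Dynkin diagram, so g ≅ A_2 ⊕ A_6 (dimension 8 + 48 = 56).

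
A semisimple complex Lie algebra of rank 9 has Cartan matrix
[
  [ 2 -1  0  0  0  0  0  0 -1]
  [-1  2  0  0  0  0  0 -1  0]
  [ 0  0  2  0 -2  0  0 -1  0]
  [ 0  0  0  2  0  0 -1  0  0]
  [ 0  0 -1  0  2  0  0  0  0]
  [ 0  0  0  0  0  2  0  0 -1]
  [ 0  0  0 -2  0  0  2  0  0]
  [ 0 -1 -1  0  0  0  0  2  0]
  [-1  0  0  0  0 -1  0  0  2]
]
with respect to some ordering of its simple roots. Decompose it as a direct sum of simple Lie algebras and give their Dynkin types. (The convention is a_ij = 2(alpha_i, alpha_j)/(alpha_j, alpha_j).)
B_2 (so(5)) ⊕ B_7 (so(15))

The diagram associated to this matrix has two connected components: the simple roots {alpha_4, alpha_7} form a chain of 2 nodes with a double edge at one end; the terminal node there is the unique short simple root (B_2), and {alpha_1, alpha_2, alpha_3, alpha_5, alpha_6, alpha_8, alpha_9} form a chain of 7 nodes with a double edge at one end; the terminal node there is the unique short simple root (B_7). A semisimple Lie algebra decomposes uniquely as the direct sum of simple ideals, one per connected component of its Dynkin diagram, so g ≅ B_2 ⊕ B_7 (dimension 10 + 105 = 115).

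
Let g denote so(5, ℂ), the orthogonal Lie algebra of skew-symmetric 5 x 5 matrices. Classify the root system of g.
B2

This is so(5) with 5 odd, which has dimension 5(5-1)/2 = 10 and rank (5-1)/2 = 2. In the classification of classical Lie algebras, the orthogonal algebra so(2n+1) in an odd number of variables has type B_n; here n = 2, so the Dynkin diagram is a chain of 2 nodes with a double edge at one end; the terminal node there is the unique short simple root (B_2). Hence the type is B_2.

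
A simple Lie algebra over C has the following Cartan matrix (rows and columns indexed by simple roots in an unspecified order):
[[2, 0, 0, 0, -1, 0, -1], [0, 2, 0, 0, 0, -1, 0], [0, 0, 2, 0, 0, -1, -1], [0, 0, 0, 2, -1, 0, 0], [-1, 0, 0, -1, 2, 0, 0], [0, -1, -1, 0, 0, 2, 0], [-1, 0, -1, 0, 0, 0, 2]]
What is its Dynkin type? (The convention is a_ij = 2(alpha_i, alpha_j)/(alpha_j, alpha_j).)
The matrix has rank 7 with 2's on the diagonal. Reading the off-diagonal entries as Dynkin edges (a single edge where a_ij = a_ji = -1; a double or triple edge where a_ij * a_ji = 2 or 3), the diagram is a chain of 7 nodes with single edges (A_7). One simple-root ordering that puts it in standard form is (alpha_4, alpha_5, alpha_1, alpha_7, alpha_3, alpha_6, alpha_2). So the algebra is type A_7, i.e. sl(8).

A_7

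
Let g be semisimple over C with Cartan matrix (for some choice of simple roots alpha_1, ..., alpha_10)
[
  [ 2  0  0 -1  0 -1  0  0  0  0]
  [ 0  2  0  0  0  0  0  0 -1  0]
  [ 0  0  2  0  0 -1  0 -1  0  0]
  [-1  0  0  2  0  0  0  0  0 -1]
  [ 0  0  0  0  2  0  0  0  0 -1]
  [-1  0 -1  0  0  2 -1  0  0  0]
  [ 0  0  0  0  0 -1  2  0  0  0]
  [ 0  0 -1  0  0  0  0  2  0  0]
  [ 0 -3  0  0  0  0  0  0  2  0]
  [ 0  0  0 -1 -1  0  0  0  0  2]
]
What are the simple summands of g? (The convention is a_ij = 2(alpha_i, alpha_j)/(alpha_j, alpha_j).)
E8 ⊕ G2

The diagram associated to this matrix has two connected components: the simple roots {alpha_1, alpha_3, alpha_4, alpha_5, alpha_6, alpha_7, alpha_8, alpha_10} form a chain of 7 nodes with one extra node attached to the third node from one end (E_8), and {alpha_2, alpha_9} form two nodes joined by a triple edge (G_2). A semisimple Lie algebra decomposes uniquely as the direct sum of simple ideals, one per connected component of its Dynkin diagram, so g ≅ E_8 ⊕ G_2 (dimension 248 + 14 = 262).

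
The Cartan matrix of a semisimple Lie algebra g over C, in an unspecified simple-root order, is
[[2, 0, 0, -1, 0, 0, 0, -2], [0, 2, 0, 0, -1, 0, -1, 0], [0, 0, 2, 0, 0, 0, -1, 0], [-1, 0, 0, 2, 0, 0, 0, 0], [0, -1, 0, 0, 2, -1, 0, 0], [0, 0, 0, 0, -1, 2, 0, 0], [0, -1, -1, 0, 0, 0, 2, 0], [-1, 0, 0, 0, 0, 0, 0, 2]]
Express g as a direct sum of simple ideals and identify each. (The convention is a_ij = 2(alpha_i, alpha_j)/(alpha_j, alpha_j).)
The diagram associated to this matrix has two connected components: the simple roots {alpha_2, alpha_3, alpha_5, alpha_6, alpha_7} form a chain of 5 nodes with single edges (A_5), and {alpha_1, alpha_4, alpha_8} form a chain of 3 nodes with a double edge at one end; the terminal node there is the unique short simple root (B_3). A semisimple Lie algebra decomposes uniquely as the direct sum of simple ideals, one per connected component of its Dynkin diagram, so g ≅ A_5 ⊕ B_3 (dimension 35 + 21 = 56).

A5 ⊕ B3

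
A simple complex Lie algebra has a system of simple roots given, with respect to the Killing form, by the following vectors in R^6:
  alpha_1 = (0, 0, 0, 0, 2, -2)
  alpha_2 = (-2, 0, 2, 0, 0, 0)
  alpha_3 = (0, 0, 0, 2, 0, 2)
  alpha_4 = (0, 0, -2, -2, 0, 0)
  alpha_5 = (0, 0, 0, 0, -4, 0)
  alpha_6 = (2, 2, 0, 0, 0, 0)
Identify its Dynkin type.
Compute the Cartan integers a_ij = 2(alpha_i, alpha_j)/(alpha_j, alpha_j); the resulting 6x6 Cartan matrix is
[[2, 0, -1, 0, -1, 0], [0, 2, 0, -1, 0, -1], [-1, 0, 2, -1, 0, 0], [0, -1, -1, 2, 0, 0], [-2, 0, 0, 0, 2, 0], [0, -1, 0, 0, 0, 2]].
The roots have two lengths (squared-length ratio 2:1); the short ones are alpha_{1,2,3,4,6}. The associated Dynkin diagram is a chain of 6 nodes with a double edge at one end; the terminal node there is the unique long simple root (C_6), so the type is C_6 (the algebra sp(12)).

C_6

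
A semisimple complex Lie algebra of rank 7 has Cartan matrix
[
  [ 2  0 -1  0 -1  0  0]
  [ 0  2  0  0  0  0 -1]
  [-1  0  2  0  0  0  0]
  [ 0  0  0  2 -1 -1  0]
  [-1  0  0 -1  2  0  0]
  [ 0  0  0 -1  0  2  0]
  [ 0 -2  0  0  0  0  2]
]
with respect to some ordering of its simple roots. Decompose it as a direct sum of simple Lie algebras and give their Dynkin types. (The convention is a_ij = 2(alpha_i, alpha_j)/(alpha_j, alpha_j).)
The diagram associated to this matrix has two connected components: the simple roots {alpha_1, alpha_3, alpha_4, alpha_5, alpha_6} form a chain of 5 nodes with single edges (A_5), and {alpha_2, alpha_7} form a chain of 2 nodes with a double edge at one end; the terminal node there is the unique short simple root (B_2). A semisimple Lie algebra decomposes uniquely as the direct sum of simple ideals, one per connected component of its Dynkin diagram, so g ≅ A_5 ⊕ B_2 (dimension 35 + 10 = 45).

type A_5 + type B_2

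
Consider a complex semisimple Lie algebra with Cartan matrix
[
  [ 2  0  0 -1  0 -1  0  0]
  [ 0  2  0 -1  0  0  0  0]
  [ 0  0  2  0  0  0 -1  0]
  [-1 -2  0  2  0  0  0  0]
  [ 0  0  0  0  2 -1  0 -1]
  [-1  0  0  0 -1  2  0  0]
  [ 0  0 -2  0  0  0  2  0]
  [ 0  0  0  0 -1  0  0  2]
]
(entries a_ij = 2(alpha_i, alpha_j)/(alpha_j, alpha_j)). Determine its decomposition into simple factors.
The diagram associated to this matrix has two connected components: the simple roots {alpha_3, alpha_7} form a chain of 2 nodes with a double edge at one end; the terminal node there is the unique short simple root (B_2), and {alpha_1, alpha_2, alpha_4, alpha_5, alpha_6, alpha_8} form a chain of 6 nodes with a double edge at one end; the terminal node there is the unique short simple root (B_6). A semisimple Lie algebra decomposes uniquely as the direct sum of simple ideals, one per connected component of its Dynkin diagram, so g ≅ B_2 ⊕ B_6 (dimension 10 + 78 = 88).

B_2 (so(5)) ⊕ B_6 (so(13))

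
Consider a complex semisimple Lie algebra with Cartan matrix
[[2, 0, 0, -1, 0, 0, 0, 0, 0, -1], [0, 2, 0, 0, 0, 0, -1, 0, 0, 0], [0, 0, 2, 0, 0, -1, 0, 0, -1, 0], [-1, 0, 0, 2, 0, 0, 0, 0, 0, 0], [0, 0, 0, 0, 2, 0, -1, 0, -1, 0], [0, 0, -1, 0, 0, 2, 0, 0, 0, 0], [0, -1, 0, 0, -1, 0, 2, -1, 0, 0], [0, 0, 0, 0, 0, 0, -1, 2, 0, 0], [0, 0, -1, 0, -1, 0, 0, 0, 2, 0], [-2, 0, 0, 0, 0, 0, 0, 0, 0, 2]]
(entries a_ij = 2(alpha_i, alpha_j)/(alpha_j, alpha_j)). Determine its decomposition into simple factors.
The diagram associated to this matrix has two connected components: the simple roots {alpha_1, alpha_4, alpha_10} form a chain of 3 nodes with a double edge at one end; the terminal node there is the unique long simple root (C_3), and {alpha_2, alpha_3, alpha_5, alpha_6, alpha_7, alpha_8, alpha_9} form a chain of 5 nodes with a fork of two nodes at one end (D_7). A semisimple Lie algebra decomposes uniquely as the direct sum of simple ideals, one per connected component of its Dynkin diagram, so g ≅ C_3 ⊕ D_7 (dimension 21 + 91 = 112).

C3 + D7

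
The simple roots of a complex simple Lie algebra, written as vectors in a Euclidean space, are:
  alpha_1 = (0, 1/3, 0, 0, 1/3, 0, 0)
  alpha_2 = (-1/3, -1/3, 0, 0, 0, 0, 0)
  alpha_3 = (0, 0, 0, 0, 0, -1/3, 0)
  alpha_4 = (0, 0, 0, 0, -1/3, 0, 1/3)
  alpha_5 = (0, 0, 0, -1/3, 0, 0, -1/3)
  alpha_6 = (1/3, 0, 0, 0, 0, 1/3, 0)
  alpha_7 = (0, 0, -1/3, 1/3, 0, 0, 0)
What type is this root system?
B_7

Compute the Cartan integers a_ij = 2(alpha_i, alpha_j)/(alpha_j, alpha_j); the resulting 7x7 Cartan matrix is
[[2, -1, 0, -1, 0, 0, 0], [-1, 2, 0, 0, 0, -1, 0], [0, 0, 2, 0, 0, -1, 0], [-1, 0, 0, 2, -1, 0, 0], [0, 0, 0, -1, 2, 0, -1], [0, -1, -2, 0, 0, 2, 0], [0, 0, 0, 0, -1, 0, 2]].
The roots have two lengths (squared-length ratio 2:1); the short ones are alpha_{3}. The associated Dynkin diagram is a chain of 7 nodes with a double edge at one end; the terminal node there is the unique short simple root (B_7), so the type is B_7 (the algebra so(15)).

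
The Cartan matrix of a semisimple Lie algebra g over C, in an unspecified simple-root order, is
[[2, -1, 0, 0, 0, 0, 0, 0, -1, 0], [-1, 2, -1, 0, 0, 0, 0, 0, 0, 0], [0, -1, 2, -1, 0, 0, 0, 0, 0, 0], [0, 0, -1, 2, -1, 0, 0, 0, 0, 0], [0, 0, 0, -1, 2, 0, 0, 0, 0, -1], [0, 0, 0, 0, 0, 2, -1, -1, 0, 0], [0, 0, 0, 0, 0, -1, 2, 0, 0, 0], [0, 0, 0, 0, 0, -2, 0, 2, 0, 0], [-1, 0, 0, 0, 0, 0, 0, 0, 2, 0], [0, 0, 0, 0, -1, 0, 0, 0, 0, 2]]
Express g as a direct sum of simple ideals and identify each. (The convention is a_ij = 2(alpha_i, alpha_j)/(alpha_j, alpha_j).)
The diagram associated to this matrix has two connected components: the simple roots {alpha_1, alpha_2, alpha_3, alpha_4, alpha_5, alpha_9, alpha_10} form a chain of 7 nodes with single edges (A_7), and {alpha_6, alpha_7, alpha_8} form a chain of 3 nodes with a double edge at one end; the terminal node there is the unique long simple root (C_3). A semisimple Lie algebra decomposes uniquely as the direct sum of simple ideals, one per connected component of its Dynkin diagram, so g ≅ A_7 ⊕ C_3 (dimension 63 + 21 = 84).

type A_7 + type C_3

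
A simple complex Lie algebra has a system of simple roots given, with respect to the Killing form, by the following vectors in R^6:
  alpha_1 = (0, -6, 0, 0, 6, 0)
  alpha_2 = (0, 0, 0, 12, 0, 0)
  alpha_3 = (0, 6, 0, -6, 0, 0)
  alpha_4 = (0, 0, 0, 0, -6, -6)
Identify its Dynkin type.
C_4 (sp(8))

Compute the Cartan integers a_ij = 2(alpha_i, alpha_j)/(alpha_j, alpha_j); the resulting 4x4 Cartan matrix is
[[2, 0, -1, -1], [0, 2, -2, 0], [-1, -1, 2, 0], [-1, 0, 0, 2]].
The roots have two lengths (squared-length ratio 2:1); the short ones are alpha_{1,3,4}. The associated Dynkin diagram is a chain of 4 nodes with a double edge at one end; the terminal node there is the unique long simple root (C_4), so the type is C_4 (the algebra sp(8)).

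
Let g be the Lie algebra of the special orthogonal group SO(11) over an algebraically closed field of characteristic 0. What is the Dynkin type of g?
B5

This is so(11) with 11 odd, which has dimension 11(11-1)/2 = 55 and rank (11-1)/2 = 5. In the classification of classical Lie algebras, the orthogonal algebra so(2n+1) in an odd number of variables has type B_n; here n = 5, so the Dynkin diagram is a chain of 5 nodes with a double edge at one end; the terminal node there is the unique short simple root (B_5). Hence the type is B_5.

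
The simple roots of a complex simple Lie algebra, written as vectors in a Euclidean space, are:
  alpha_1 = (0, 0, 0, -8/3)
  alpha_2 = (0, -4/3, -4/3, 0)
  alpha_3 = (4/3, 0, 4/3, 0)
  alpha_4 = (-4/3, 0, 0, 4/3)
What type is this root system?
Compute the Cartan integers a_ij = 2(alpha_i, alpha_j)/(alpha_j, alpha_j); the resulting 4x4 Cartan matrix is
[[2, 0, 0, -2], [0, 2, -1, 0], [0, -1, 2, -1], [-1, 0, -1, 2]].
The roots have two lengths (squared-length ratio 2:1); the short ones are alpha_{2,3,4}. The associated Dynkin diagram is a chain of 4 nodes with a double edge at one end; the terminal node there is the unique long simple root (C_4), so the type is C_4 (the algebra sp(8)).

C_4 (sp(8))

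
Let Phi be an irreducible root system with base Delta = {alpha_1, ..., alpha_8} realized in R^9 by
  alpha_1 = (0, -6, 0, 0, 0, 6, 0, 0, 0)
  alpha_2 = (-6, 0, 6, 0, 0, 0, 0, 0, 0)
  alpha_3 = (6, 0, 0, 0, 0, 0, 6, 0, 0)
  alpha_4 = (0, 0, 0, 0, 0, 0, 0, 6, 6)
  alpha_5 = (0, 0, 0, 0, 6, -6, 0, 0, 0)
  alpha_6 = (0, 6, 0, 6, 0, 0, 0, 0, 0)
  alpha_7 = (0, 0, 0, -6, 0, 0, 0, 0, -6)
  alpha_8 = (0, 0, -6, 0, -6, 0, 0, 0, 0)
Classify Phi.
Compute the Cartan integers a_ij = 2(alpha_i, alpha_j)/(alpha_j, alpha_j); the resulting 8x8 Cartan matrix is
[[2, 0, 0, 0, -1, -1, 0, 0], [0, 2, -1, 0, 0, 0, 0, -1], [0, -1, 2, 0, 0, 0, 0, 0], [0, 0, 0, 2, 0, 0, -1, 0], [-1, 0, 0, 0, 2, 0, 0, -1], [-1, 0, 0, 0, 0, 2, -1, 0], [0, 0, 0, -1, 0, -1, 2, 0], [0, -1, 0, 0, -1, 0, 0, 2]].
All simple roots have the same length, so the diagram is simply laced. The associated Dynkin diagram is a chain of 8 nodes with single edges (A_8), so the type is A_8 (the algebra sl(9)).

type A_8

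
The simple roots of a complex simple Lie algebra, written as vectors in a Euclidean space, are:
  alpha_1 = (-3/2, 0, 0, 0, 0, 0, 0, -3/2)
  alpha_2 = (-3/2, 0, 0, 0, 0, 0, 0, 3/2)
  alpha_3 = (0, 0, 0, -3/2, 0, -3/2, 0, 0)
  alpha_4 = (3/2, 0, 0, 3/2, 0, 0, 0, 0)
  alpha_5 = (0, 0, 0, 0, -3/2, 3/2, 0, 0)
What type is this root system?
D_5

Compute the Cartan integers a_ij = 2(alpha_i, alpha_j)/(alpha_j, alpha_j); the resulting 5x5 Cartan matrix is
[[2, 0, 0, -1, 0], [0, 2, 0, -1, 0], [0, 0, 2, -1, -1], [-1, -1, -1, 2, 0], [0, 0, -1, 0, 2]].
All simple roots have the same length, so the diagram is simply laced. The associated Dynkin diagram is a chain of 3 nodes with a fork of two nodes at one end (D_5), so the type is D_5 (the algebra so(10)).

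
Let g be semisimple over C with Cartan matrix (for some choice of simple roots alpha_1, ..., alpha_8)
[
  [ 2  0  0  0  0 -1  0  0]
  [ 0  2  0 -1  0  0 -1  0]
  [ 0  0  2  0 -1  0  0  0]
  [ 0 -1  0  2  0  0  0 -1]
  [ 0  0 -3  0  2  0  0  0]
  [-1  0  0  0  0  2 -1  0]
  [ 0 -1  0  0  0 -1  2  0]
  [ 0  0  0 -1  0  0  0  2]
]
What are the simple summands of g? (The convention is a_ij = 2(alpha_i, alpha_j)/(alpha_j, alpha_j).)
A6 ⊕ G2

The diagram associated to this matrix has two connected components: the simple roots {alpha_1, alpha_2, alpha_4, alpha_6, alpha_7, alpha_8} form a chain of 6 nodes with single edges (A_6), and {alpha_3, alpha_5} form two nodes joined by a triple edge (G_2). A semisimple Lie algebra decomposes uniquely as the direct sum of simple ideals, one per connected component of its Dynkin diagram, so g ≅ A_6 ⊕ G_2 (dimension 48 + 14 = 62).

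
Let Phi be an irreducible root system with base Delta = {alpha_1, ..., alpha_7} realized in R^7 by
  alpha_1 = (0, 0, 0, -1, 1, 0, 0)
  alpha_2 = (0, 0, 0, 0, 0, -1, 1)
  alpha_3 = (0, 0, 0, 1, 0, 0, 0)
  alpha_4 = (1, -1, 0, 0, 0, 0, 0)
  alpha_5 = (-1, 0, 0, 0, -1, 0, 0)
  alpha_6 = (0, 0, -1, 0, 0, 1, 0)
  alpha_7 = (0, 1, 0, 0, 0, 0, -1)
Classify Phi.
Compute the Cartan integers a_ij = 2(alpha_i, alpha_j)/(alpha_j, alpha_j); the resulting 7x7 Cartan matrix is
[[2, 0, -2, 0, -1, 0, 0], [0, 2, 0, 0, 0, -1, -1], [-1, 0, 2, 0, 0, 0, 0], [0, 0, 0, 2, -1, 0, -1], [-1, 0, 0, -1, 2, 0, 0], [0, -1, 0, 0, 0, 2, 0], [0, -1, 0, -1, 0, 0, 2]].
The roots have two lengths (squared-length ratio 2:1); the short ones are alpha_{3}. The associated Dynkin diagram is a chain of 7 nodes with a double edge at one end; the terminal node there is the unique short simple root (B_7), so the type is B_7 (the algebra so(15)).

type B_7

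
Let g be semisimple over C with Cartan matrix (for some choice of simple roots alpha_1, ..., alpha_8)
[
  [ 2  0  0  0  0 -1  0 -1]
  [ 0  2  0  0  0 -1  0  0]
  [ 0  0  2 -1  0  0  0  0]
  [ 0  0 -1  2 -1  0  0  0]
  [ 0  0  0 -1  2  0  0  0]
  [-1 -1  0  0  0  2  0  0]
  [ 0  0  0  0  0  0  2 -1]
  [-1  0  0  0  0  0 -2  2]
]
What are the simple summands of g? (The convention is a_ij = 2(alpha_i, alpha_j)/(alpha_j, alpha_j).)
The diagram associated to this matrix has two connected components: the simple roots {alpha_3, alpha_4, alpha_5} form a chain of 3 nodes with single edges (A_3), and {alpha_1, alpha_2, alpha_6, alpha_7, alpha_8} form a chain of 5 nodes with a double edge at one end; the terminal node there is the unique short simple root (B_5). A semisimple Lie algebra decomposes uniquely as the direct sum of simple ideals, one per connected component of its Dynkin diagram, so g ≅ A_3 ⊕ B_5 (dimension 15 + 55 = 70).

A_3 + B_5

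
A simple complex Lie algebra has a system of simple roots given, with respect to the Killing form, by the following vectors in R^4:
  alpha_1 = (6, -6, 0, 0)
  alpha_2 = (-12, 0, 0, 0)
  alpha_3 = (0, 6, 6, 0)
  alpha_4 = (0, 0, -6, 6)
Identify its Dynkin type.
Compute the Cartan integers a_ij = 2(alpha_i, alpha_j)/(alpha_j, alpha_j); the resulting 4x4 Cartan matrix is
[[2, -1, -1, 0], [-2, 2, 0, 0], [-1, 0, 2, -1], [0, 0, -1, 2]].
The roots have two lengths (squared-length ratio 2:1); the short ones are alpha_{1,3,4}. The associated Dynkin diagram is a chain of 4 nodes with a double edge at one end; the terminal node there is the unique long simple root (C_4), so the type is C_4 (the algebra sp(8)).

C_4 (sp(8))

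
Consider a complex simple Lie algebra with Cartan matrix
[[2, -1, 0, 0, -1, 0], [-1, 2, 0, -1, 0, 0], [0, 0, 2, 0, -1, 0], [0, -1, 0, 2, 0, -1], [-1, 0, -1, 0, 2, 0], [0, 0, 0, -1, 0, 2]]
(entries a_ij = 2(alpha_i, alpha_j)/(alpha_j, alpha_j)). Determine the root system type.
A6

The matrix has rank 6 with 2's on the diagonal. Reading the off-diagonal entries as Dynkin edges (a single edge where a_ij = a_ji = -1; a double or triple edge where a_ij * a_ji = 2 or 3), the diagram is a chain of 6 nodes with single edges (A_6). One simple-root ordering that puts it in standard form is (alpha_3, alpha_5, alpha_1, alpha_2, alpha_4, alpha_6). So the algebra is type A_6, i.e. sl(7).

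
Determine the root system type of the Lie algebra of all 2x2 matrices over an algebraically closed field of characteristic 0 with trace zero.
This is sl(2), which has dimension 2^2 - 1 = 3 and rank 2 - 1 = 1 (a Cartan subalgebra is the diagonal traceless matrices). In the classification of classical Lie algebras, the special linear algebra sl(n+1) has type A_n; here n = 1, so the Dynkin diagram is a chain of 1 nodes with single edges (A_1). Hence the type is A_1.

A_1 (sl(2))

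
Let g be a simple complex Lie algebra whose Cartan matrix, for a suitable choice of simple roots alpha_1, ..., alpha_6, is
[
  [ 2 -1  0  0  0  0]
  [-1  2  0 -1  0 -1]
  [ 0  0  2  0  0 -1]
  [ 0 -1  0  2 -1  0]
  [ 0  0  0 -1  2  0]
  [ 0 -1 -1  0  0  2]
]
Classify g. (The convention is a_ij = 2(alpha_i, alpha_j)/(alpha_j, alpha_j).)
The matrix has rank 6 with 2's on the diagonal. Reading the off-diagonal entries as Dynkin edges (a single edge where a_ij = a_ji = -1; a double or triple edge where a_ij * a_ji = 2 or 3), the diagram is a chain of 5 nodes with one extra node attached to the third node from one end (E_6). One simple-root ordering that puts it in standard form is (alpha_3, alpha_1, alpha_6, alpha_2, alpha_4, alpha_5). So the algebra is type E_6.

E_6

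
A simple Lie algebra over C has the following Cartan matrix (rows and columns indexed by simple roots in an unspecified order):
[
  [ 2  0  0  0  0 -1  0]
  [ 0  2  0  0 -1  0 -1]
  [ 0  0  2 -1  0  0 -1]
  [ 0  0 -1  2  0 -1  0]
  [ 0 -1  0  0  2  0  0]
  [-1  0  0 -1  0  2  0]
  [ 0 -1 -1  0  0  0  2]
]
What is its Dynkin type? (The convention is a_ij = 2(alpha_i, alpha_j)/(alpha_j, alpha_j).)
type A_7

The matrix has rank 7 with 2's on the diagonal. Reading the off-diagonal entries as Dynkin edges (a single edge where a_ij = a_ji = -1; a double or triple edge where a_ij * a_ji = 2 or 3), the diagram is a chain of 7 nodes with single edges (A_7). One simple-root ordering that puts it in standard form is (alpha_1, alpha_6, alpha_4, alpha_3, alpha_7, alpha_2, alpha_5). So the algebra is type A_7, i.e. sl(8).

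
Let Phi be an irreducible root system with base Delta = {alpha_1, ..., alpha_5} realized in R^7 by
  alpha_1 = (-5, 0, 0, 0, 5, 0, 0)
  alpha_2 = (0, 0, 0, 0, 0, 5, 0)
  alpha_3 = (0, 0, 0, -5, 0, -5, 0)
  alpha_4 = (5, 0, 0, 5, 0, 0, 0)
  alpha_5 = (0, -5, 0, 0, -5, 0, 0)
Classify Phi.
Compute the Cartan integers a_ij = 2(alpha_i, alpha_j)/(alpha_j, alpha_j); the resulting 5x5 Cartan matrix is
[[2, 0, 0, -1, -1], [0, 2, -1, 0, 0], [0, -2, 2, -1, 0], [-1, 0, -1, 2, 0], [-1, 0, 0, 0, 2]].
The roots have two lengths (squared-length ratio 2:1); the short ones are alpha_{2}. The associated Dynkin diagram is a chain of 5 nodes with a double edge at one end; the terminal node there is the unique short simple root (B_5), so the type is B_5 (the algebra so(11)).

B5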